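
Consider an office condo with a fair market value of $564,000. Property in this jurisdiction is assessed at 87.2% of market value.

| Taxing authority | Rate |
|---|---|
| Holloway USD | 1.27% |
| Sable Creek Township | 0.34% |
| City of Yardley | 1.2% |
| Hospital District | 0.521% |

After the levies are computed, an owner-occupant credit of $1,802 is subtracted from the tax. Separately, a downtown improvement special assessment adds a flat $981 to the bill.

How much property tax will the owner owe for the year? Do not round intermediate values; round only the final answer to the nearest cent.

Assessed value = $564,000 × 0.872 = $491,808
Holloway USD: $491,808 × 0.0127 = $6,245.9616
Sable Creek Township: $491,808 × 0.0034 = $1,672.1472
City of Yardley: $491,808 × 0.012 = $5,901.696
Hospital District: $491,808 × 0.00521 = $2,562.31968
Levies subtotal = $16,382.12448
After credit = $16,382.12448 − $1,802 = $14,580.12448
Total = $14,580.12448 + $981 = $15,561.12448

$15,561.12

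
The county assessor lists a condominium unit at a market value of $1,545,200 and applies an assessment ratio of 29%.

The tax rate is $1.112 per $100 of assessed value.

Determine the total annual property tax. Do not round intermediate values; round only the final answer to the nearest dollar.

Assessed value = $1,545,200 × 0.29 = $448,108
Tax = $448,108 × 0.01112 = $4,982.96096

$4,983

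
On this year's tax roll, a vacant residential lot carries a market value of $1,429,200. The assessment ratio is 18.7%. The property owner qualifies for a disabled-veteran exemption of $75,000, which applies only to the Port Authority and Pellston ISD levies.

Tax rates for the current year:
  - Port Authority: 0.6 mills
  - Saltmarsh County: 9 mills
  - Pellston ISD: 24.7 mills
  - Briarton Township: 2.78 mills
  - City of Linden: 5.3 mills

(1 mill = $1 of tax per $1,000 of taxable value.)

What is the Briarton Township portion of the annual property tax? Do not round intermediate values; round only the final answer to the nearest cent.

$742.98

Assessed value = $1,429,200 × 0.187 = $267,260.4
Briarton Township taxable value = $267,260.4 (exemption does not apply)
Briarton Township levy = $267,260.4 × 0.00278 = $742.983912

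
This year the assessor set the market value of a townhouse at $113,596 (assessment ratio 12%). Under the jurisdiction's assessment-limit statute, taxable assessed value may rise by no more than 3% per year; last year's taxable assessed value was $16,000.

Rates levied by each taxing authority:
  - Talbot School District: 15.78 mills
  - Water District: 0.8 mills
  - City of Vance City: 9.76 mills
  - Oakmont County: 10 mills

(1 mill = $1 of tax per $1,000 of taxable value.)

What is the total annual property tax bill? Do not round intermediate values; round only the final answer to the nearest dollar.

Uncapped assessed value = $113,596 × 0.12 = $13,631.52
Cap limit = $16,000 × 1.03 = $16,480
Taxable assessed value = min($13,631.52, $16,480) = $13,631.52 (cap does not bind)
Talbot School District: $13,631.52 × 0.01578 = $215.1053856
Water District: $13,631.52 × 0.0008 = $10.905216
City of Vance City: $13,631.52 × 0.00976 = $133.0436352
Oakmont County: $13,631.52 × 0.01 = $136.3152
Total = $495.3694368

$495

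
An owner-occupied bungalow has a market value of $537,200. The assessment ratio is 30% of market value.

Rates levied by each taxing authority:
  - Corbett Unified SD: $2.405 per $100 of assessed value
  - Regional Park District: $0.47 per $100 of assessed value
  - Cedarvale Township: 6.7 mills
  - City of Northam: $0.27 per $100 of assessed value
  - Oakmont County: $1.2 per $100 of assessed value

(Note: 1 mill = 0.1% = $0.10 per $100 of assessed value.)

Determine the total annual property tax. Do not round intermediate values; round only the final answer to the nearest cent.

$8,082.17

Assessed value = $537,200 × 0.3 = $161,160
Corbett Unified SD: $161,160 × 0.02405 = $3,875.898
Regional Park District: $161,160 × 0.0047 = $757.452
Cedarvale Township: $161,160 × 0.0067 = $1,079.772
City of Northam: $161,160 × 0.0027 = $435.132
Oakmont County: $161,160 × 0.012 = $1,933.92
Total = $8,082.174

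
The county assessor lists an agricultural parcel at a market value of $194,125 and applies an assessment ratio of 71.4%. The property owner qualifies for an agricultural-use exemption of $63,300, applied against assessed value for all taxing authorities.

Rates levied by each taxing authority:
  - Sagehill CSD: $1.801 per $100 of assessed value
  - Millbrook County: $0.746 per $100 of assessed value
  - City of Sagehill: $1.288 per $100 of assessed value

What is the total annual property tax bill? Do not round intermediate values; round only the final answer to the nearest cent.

$2,887.96

Assessed value = $194,125 × 0.714 = $138,605.25
Taxable value = $138,605.25 − $63,300 = $75,305.25
Sagehill CSD: $75,305.25 × 0.01801 = $1,356.2475525
Millbrook County: $75,305.25 × 0.00746 = $561.777165
City of Sagehill: $75,305.25 × 0.01288 = $969.93162
Total = $1,356.2475525 + $561.777165 + $969.93162 = $2,887.9563375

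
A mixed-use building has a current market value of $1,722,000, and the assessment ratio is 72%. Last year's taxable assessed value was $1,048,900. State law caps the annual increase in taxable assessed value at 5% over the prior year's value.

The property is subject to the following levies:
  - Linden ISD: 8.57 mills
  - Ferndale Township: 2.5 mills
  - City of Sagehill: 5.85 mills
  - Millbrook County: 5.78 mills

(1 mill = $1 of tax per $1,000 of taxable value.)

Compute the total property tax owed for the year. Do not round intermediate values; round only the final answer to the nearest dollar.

$25,001

Uncapped assessed value = $1,722,000 × 0.72 = $1,239,840
Cap limit = $1,048,900 × 1.05 = $1,101,345
Taxable assessed value = min($1,239,840, $1,101,345) = $1,101,345 (cap binds)
Linden ISD: $1,101,345 × 0.00857 = $9,438.52665
Ferndale Township: $1,101,345 × 0.0025 = $2,753.3625
City of Sagehill: $1,101,345 × 0.00585 = $6,442.86825
Millbrook County: $1,101,345 × 0.00578 = $6,365.7741
Total = $25,000.5315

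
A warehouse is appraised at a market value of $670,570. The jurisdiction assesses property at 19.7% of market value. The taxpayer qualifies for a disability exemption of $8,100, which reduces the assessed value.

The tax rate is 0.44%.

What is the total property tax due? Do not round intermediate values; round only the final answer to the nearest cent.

Assessed value = $670,570 × 0.197 = $132,102.29
Taxable value = $132,102.29 − $8,100 = $124,002.29
Tax = $124,002.29 × 0.0044 = $545.610076

$545.61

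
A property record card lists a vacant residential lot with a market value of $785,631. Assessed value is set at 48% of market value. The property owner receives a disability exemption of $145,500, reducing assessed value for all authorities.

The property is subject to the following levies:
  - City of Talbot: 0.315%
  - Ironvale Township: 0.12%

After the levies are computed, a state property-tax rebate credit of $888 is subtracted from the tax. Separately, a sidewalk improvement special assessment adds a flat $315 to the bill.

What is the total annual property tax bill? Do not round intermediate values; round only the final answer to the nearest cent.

$434.47

Assessed value = $785,631 × 0.48 = $377,102.88
Taxable value = $377,102.88 − $145,500 = $231,602.88
City of Talbot: $231,602.88 × 0.00315 = $729.549072
Ironvale Township: $231,602.88 × 0.0012 = $277.923456
Levies subtotal = $1,007.472528
After credit = $1,007.472528 − $888 = $119.472528
Total = $119.472528 + $315 = $434.472528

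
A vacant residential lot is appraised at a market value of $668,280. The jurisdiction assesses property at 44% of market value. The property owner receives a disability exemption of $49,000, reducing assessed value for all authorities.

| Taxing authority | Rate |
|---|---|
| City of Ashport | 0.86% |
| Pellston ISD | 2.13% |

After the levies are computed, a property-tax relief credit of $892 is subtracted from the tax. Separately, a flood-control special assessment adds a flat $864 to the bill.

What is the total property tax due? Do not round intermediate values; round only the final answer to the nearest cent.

Assessed value = $668,280 × 0.44 = $294,043.2
Taxable value = $294,043.2 − $49,000 = $245,043.2
City of Ashport: $245,043.2 × 0.0086 = $2,107.37152
Pellston ISD: $245,043.2 × 0.0213 = $5,219.42016
Levies subtotal = $7,326.79168
After credit = $7,326.79168 − $892 = $6,434.79168
Total = $6,434.79168 + $864 = $7,298.79168

$7,298.79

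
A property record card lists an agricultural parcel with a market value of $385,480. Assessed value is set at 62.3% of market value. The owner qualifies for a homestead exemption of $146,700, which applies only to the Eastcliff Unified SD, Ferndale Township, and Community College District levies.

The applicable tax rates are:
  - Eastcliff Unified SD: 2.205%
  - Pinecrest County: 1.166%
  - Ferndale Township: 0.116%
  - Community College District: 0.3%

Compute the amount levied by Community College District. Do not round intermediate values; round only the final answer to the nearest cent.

$280.36

Assessed value = $385,480 × 0.623 = $240,154.04
Community College District taxable value = $240,154.04 − $146,700 = $93,454.04
Community College District levy = $93,454.04 × 0.003 = $280.36212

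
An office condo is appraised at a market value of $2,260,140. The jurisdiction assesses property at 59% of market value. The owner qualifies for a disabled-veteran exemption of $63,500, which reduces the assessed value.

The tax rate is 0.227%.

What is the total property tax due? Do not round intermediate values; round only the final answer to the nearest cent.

$2,882.86

Assessed value = $2,260,140 × 0.59 = $1,333,482.6
Taxable value = $1,333,482.6 − $63,500 = $1,269,982.6
Tax = $1,269,982.6 × 0.00227 = $2,882.860502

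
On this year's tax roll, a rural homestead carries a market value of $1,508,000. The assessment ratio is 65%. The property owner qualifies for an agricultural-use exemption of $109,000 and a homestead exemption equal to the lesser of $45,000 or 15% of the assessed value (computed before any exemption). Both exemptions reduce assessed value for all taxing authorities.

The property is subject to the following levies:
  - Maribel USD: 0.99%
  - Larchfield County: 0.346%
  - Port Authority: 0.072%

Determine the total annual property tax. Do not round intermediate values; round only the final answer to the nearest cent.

Assessed value = $1,508,000 × 0.65 = $980,200
Homestead exemption = min($45,000, 15% × $980,200) = min($45,000, $147,030) = $45,000 (dollar cap binds)
Taxable value = $980,200 − $109,000 − $45,000 = $826,200
Maribel USD: $826,200 × 0.0099 = $8,179.38
Larchfield County: $826,200 × 0.00346 = $2,858.652
Port Authority: $826,200 × 0.00072 = $594.864
Total = $11,632.896

$11,632.90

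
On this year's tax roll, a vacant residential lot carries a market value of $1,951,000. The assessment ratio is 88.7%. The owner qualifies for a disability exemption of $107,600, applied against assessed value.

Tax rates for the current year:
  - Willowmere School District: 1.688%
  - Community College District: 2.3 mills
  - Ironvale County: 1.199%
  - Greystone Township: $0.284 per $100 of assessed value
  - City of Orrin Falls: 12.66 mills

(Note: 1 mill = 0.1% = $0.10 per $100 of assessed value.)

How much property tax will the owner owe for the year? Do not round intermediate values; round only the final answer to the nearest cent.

Assessed value = $1,951,000 × 0.887 = $1,730,537
Taxable value = $1,730,537 − $107,600 = $1,622,937
Willowmere School District: $1,622,937 × 0.01688 = $27,395.17656
Community College District: $1,622,937 × 0.0023 = $3,732.7551
Ironvale County: $1,622,937 × 0.01199 = $19,459.01463
Greystone Township: $1,622,937 × 0.00284 = $4,609.14108
City of Orrin Falls: $1,622,937 × 0.01266 = $20,546.38242
Total = $75,742.46979

$75,742.47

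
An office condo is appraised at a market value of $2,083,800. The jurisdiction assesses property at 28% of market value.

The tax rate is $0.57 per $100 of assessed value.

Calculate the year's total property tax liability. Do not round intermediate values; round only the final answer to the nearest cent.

$3,325.74

Assessed value = $2,083,800 × 0.28 = $583,464
Tax = $583,464 × 0.0057 = $3,325.7448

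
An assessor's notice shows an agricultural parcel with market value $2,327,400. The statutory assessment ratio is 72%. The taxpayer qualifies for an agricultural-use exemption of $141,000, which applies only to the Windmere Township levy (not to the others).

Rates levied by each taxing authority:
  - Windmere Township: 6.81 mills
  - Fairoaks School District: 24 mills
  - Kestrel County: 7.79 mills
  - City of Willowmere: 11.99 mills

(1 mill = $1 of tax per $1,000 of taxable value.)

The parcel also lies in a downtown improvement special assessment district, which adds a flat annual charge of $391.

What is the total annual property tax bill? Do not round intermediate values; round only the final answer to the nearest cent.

$84,205.87

Assessed value = $2,327,400 × 0.72 = $1,675,728
Windmere Township: ($1,675,728 − $141,000) × 0.00681 = $1,534,728 × 0.00681 = $10,451.49768
Fairoaks School District: $1,675,728 × 0.024 = $40,217.472
Kestrel County: $1,675,728 × 0.00779 = $13,053.92112
City of Willowmere: $1,675,728 × 0.01199 = $20,091.97872
Levies subtotal = $83,814.86952
Total = $83,814.86952 + $391 = $84,205.86952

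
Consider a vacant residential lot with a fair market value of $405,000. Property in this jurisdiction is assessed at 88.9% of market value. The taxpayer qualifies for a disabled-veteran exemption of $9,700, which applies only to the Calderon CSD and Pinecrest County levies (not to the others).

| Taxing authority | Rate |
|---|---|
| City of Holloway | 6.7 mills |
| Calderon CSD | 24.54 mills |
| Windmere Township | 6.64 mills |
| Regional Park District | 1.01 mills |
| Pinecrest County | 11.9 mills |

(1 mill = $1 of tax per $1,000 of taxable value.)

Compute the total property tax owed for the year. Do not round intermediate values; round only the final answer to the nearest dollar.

Assessed value = $405,000 × 0.889 = $360,045
City of Holloway: $360,045 × 0.0067 = $2,412.3015
Calderon CSD: ($360,045 − $9,700) × 0.02454 = $350,345 × 0.02454 = $8,597.4663
Windmere Township: $360,045 × 0.00664 = $2,390.6988
Regional Park District: $360,045 × 0.00101 = $363.64545
Pinecrest County: ($360,045 − $9,700) × 0.0119 = $350,345 × 0.0119 = $4,169.1055
Total = $17,933.21755

$17,933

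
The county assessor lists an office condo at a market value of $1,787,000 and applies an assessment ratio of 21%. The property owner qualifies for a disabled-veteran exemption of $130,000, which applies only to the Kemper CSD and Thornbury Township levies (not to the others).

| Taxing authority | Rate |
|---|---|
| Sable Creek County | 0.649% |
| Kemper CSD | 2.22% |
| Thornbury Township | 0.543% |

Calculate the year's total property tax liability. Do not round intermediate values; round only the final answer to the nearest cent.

Assessed value = $1,787,000 × 0.21 = $375,270
Sable Creek County: $375,270 × 0.00649 = $2,435.5023
Kemper CSD: ($375,270 − $130,000) × 0.0222 = $245,270 × 0.0222 = $5,444.994
Thornbury Township: ($375,270 − $130,000) × 0.00543 = $245,270 × 0.00543 = $1,331.8161
Total = $9,212.3124

$9,212.31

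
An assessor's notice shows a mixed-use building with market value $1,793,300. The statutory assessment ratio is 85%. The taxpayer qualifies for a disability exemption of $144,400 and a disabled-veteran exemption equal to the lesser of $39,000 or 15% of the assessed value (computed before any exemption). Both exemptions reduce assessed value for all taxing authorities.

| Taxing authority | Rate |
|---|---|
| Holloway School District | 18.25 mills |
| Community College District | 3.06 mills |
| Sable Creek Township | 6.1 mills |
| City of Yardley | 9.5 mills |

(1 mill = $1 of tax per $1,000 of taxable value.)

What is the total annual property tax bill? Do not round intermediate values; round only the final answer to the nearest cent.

$49,492.80

Assessed value = $1,793,300 × 0.85 = $1,524,305
Disabled-veteran exemption = min($39,000, 15% × $1,524,305) = min($39,000, $228,645.75) = $39,000 (dollar cap binds)
Taxable value = $1,524,305 − $144,400 − $39,000 = $1,340,905
Holloway School District: $1,340,905 × 0.01825 = $24,471.51625
Community College District: $1,340,905 × 0.00306 = $4,103.1693
Sable Creek Township: $1,340,905 × 0.0061 = $8,179.5205
City of Yardley: $1,340,905 × 0.0095 = $12,738.5975
Total = $49,492.80355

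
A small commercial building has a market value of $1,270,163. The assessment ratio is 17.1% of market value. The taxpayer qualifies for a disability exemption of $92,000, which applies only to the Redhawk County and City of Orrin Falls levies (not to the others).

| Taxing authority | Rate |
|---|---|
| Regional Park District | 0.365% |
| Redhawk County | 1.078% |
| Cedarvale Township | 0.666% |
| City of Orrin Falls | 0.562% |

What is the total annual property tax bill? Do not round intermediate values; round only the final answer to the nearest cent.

Assessed value = $1,270,163 × 0.171 = $217,197.873
Regional Park District: $217,197.873 × 0.00365 = $792.77223645
Redhawk County: ($217,197.873 − $92,000) × 0.01078 = $125,197.873 × 0.01078 = $1,349.63307094
Cedarvale Township: $217,197.873 × 0.00666 = $1,446.53783418
City of Orrin Falls: ($217,197.873 − $92,000) × 0.00562 = $125,197.873 × 0.00562 = $703.61204626
Total = $4,292.55518783

$4,292.56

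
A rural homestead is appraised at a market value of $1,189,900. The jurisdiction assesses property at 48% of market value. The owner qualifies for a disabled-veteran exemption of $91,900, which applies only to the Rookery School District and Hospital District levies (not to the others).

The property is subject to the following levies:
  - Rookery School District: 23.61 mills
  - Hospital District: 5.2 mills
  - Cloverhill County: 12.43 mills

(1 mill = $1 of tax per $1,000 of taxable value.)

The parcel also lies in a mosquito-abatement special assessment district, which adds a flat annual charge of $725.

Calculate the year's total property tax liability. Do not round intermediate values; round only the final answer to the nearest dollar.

Assessed value = $1,189,900 × 0.48 = $571,152
Rookery School District: ($571,152 − $91,900) × 0.02361 = $479,252 × 0.02361 = $11,315.13972
Hospital District: ($571,152 − $91,900) × 0.0052 = $479,252 × 0.0052 = $2,492.1104
Cloverhill County: $571,152 × 0.01243 = $7,099.41936
Levies subtotal = $20,906.66948
Total = $20,906.66948 + $725 = $21,631.66948

$21,632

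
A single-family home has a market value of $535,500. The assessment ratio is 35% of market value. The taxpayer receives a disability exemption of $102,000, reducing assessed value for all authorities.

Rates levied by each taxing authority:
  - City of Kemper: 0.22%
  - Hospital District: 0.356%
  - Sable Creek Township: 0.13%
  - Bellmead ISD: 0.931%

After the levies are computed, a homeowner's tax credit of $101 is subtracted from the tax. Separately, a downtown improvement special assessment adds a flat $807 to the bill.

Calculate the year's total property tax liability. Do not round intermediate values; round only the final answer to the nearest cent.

$2,104.41

Assessed value = $535,500 × 0.35 = $187,425
Taxable value = $187,425 − $102,000 = $85,425
City of Kemper: $85,425 × 0.0022 = $187.935
Hospital District: $85,425 × 0.00356 = $304.113
Sable Creek Township: $85,425 × 0.0013 = $111.0525
Bellmead ISD: $85,425 × 0.00931 = $795.30675
Levies subtotal = $1,398.40725
After credit = $1,398.40725 − $101 = $1,297.40725
Total = $1,297.40725 + $807 = $2,104.40725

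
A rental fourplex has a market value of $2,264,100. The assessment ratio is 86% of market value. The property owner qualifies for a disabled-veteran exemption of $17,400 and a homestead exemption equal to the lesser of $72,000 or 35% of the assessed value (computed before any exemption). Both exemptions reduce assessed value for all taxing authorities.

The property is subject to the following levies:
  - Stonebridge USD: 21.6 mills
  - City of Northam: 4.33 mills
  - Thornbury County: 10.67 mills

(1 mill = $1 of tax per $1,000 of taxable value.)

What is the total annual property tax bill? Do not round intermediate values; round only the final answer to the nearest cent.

$67,992.77

Assessed value = $2,264,100 × 0.86 = $1,947,126
Homestead exemption = min($72,000, 35% × $1,947,126) = min($72,000, $681,494.1) = $72,000 (dollar cap binds)
Taxable value = $1,947,126 − $17,400 − $72,000 = $1,857,726
Stonebridge USD: $1,857,726 × 0.0216 = $40,126.8816
City of Northam: $1,857,726 × 0.00433 = $8,043.95358
Thornbury County: $1,857,726 × 0.01067 = $19,821.93642
Total = $67,992.7716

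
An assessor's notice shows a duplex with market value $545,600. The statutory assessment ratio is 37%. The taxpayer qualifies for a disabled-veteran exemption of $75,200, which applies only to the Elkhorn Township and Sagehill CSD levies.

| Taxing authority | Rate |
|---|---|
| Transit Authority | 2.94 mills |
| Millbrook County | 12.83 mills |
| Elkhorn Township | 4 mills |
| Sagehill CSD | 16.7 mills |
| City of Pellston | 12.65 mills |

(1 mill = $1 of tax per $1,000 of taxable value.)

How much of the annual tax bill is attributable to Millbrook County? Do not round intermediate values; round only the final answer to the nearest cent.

$2,590.02

Assessed value = $545,600 × 0.37 = $201,872
Millbrook County taxable value = $201,872 (exemption does not apply)
Millbrook County levy = $201,872 × 0.01283 = $2,590.01776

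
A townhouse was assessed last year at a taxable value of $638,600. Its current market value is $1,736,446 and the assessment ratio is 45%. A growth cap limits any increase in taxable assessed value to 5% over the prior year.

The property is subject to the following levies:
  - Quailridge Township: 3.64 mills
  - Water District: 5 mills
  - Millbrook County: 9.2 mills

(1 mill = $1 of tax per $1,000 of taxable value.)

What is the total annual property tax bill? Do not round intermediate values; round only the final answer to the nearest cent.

$11,962.26

Uncapped assessed value = $1,736,446 × 0.45 = $781,400.7
Cap limit = $638,600 × 1.05 = $670,530
Taxable assessed value = min($781,400.7, $670,530) = $670,530 (cap binds)
Quailridge Township: $670,530 × 0.00364 = $2,440.7292
Water District: $670,530 × 0.005 = $3,352.65
Millbrook County: $670,530 × 0.0092 = $6,168.876
Total = $11,962.2552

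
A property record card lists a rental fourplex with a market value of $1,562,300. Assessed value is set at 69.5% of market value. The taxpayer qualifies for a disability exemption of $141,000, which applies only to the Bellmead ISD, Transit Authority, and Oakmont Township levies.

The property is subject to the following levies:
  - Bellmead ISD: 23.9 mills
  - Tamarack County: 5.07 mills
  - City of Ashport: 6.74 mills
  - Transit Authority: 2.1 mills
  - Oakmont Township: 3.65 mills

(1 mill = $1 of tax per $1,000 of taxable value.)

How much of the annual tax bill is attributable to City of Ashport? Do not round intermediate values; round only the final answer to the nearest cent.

Assessed value = $1,562,300 × 0.695 = $1,085,798.5
City of Ashport taxable value = $1,085,798.5 (exemption does not apply)
City of Ashport levy = $1,085,798.5 × 0.00674 = $7,318.28189

$7,318.28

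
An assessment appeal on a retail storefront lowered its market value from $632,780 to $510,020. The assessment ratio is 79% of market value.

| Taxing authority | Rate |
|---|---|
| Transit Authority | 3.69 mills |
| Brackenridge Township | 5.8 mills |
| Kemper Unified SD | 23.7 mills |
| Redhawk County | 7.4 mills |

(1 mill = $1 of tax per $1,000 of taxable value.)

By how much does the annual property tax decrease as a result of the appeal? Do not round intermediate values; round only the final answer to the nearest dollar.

$3,936

Old assessed value = $632,780 × 0.79 = $499,896.2
New assessed value = $510,020 × 0.79 = $402,915.8
Combined rate = 0.00369 + 0.0058 + 0.0237 + 0.0074 = 0.04059
Old tax = $499,896.2 × 0.04059 = $20,290.786758
New tax = $402,915.8 × 0.04059 = $16,354.352322
Reduction = $20,290.786758 − $16,354.352322 = $3,936.434436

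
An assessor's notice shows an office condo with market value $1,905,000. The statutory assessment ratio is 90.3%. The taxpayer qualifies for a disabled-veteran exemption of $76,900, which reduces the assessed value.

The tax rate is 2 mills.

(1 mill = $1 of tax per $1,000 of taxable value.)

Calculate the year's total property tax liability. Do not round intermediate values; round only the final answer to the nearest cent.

$3,286.63

Assessed value = $1,905,000 × 0.903 = $1,720,215
Taxable value = $1,720,215 − $76,900 = $1,643,315
Tax = $1,643,315 × 0.002 = $3,286.63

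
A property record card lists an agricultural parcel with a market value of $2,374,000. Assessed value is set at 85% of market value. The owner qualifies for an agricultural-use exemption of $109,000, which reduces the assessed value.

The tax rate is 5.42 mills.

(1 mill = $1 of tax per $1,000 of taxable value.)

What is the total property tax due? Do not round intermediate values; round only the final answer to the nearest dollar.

Assessed value = $2,374,000 × 0.85 = $2,017,900
Taxable value = $2,017,900 − $109,000 = $1,908,900
Tax = $1,908,900 × 0.00542 = $10,346.238

$10,346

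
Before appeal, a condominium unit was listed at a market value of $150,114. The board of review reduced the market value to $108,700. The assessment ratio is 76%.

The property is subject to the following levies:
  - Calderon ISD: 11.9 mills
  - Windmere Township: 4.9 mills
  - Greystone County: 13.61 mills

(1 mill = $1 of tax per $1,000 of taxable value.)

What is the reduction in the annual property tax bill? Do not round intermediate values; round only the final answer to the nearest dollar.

$957

Old assessed value = $150,114 × 0.76 = $114,086.64
New assessed value = $108,700 × 0.76 = $82,612
Combined rate = 0.0119 + 0.0049 + 0.01361 = 0.03041
Old tax = $114,086.64 × 0.03041 = $3,469.3747224
New tax = $82,612 × 0.03041 = $2,512.23092
Reduction = $3,469.3747224 − $2,512.23092 = $957.1438024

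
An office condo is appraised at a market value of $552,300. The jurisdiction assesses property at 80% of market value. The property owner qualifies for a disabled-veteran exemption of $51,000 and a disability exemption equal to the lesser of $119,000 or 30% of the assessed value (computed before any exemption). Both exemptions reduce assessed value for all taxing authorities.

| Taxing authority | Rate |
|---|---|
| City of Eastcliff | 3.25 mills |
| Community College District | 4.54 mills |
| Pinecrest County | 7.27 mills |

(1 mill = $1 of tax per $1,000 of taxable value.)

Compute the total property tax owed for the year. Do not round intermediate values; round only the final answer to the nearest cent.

$4,093.91

Assessed value = $552,300 × 0.8 = $441,840
Disability exemption = min($119,000, 30% × $441,840) = min($119,000, $132,552) = $119,000 (dollar cap binds)
Taxable value = $441,840 − $51,000 − $119,000 = $271,840
City of Eastcliff: $271,840 × 0.00325 = $883.48
Community College District: $271,840 × 0.00454 = $1,234.1536
Pinecrest County: $271,840 × 0.00727 = $1,976.2768
Total = $4,093.9104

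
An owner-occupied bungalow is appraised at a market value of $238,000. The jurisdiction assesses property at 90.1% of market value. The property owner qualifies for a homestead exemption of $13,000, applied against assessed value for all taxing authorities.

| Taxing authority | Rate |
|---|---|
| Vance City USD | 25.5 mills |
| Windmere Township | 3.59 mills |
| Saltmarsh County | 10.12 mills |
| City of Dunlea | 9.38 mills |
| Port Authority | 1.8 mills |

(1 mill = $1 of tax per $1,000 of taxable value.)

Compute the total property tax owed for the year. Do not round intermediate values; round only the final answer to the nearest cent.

$10,150.46

Assessed value = $238,000 × 0.901 = $214,438
Taxable value = $214,438 − $13,000 = $201,438
Vance City USD: $201,438 × 0.0255 = $5,136.669
Windmere Township: $201,438 × 0.00359 = $723.16242
Saltmarsh County: $201,438 × 0.01012 = $2,038.55256
City of Dunlea: $201,438 × 0.00938 = $1,889.48844
Port Authority: $201,438 × 0.0018 = $362.5884
Total = $5,136.669 + $723.16242 + $2,038.55256 + $1,889.48844 + $362.5884 = $10,150.46082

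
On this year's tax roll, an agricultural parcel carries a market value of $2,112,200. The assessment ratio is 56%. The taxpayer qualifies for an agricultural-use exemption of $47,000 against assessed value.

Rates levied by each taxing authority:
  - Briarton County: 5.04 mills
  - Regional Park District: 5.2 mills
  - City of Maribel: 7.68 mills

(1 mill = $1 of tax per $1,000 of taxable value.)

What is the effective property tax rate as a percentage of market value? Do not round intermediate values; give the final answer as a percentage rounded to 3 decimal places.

0.964%

Assessed value = $2,112,200 × 0.56 = $1,182,832
Taxable value = $1,182,832 − $47,000 = $1,135,832
Briarton County: $1,135,832 × 0.00504 = $5,724.59328
Regional Park District: $1,135,832 × 0.0052 = $5,906.3264
City of Maribel: $1,135,832 × 0.00768 = $8,723.18976
Total tax = $20,354.10944
Effective rate = $20,354.10944 ÷ $2,112,200 = 0.964% of market value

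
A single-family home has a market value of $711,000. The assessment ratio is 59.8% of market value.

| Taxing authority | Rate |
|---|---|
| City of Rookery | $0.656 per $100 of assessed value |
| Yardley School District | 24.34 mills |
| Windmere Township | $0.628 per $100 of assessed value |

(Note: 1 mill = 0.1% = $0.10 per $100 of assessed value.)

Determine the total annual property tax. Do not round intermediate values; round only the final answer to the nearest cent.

Assessed value = $711,000 × 0.598 = $425,178
City of Rookery: $425,178 × 0.00656 = $2,789.16768
Yardley School District: $425,178 × 0.02434 = $10,348.83252
Windmere Township: $425,178 × 0.00628 = $2,670.11784
Total = $15,808.11804

$15,808.12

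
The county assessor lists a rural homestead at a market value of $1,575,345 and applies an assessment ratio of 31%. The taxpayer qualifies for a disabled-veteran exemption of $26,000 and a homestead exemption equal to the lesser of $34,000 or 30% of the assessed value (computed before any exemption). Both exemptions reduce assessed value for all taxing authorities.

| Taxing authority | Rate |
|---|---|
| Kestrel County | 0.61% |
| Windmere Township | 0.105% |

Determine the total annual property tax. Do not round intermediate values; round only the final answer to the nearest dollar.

$3,063

Assessed value = $1,575,345 × 0.31 = $488,356.95
Homestead exemption = min($34,000, 30% × $488,356.95) = min($34,000, $146,507.085) = $34,000 (dollar cap binds)
Taxable value = $488,356.95 − $26,000 − $34,000 = $428,356.95
Kestrel County: $428,356.95 × 0.0061 = $2,612.977395
Windmere Township: $428,356.95 × 0.00105 = $449.7747975
Total = $3,062.7521925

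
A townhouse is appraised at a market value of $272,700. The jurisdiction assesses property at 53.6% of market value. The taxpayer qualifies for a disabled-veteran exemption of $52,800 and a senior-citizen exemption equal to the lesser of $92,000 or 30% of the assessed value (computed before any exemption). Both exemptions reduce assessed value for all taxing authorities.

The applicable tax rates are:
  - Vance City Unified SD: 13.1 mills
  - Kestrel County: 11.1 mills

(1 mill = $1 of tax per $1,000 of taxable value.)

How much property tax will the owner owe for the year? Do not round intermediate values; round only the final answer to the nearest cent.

Assessed value = $272,700 × 0.536 = $146,167.2
Senior-citizen exemption = min($92,000, 30% × $146,167.2) = min($92,000, $43,850.16) = $43,850.16 (percentage binds)
Taxable value = $146,167.2 − $52,800 − $43,850.16 = $49,517.04
Vance City Unified SD: $49,517.04 × 0.0131 = $648.673224
Kestrel County: $49,517.04 × 0.0111 = $549.639144
Total = $1,198.312368

$1,198.31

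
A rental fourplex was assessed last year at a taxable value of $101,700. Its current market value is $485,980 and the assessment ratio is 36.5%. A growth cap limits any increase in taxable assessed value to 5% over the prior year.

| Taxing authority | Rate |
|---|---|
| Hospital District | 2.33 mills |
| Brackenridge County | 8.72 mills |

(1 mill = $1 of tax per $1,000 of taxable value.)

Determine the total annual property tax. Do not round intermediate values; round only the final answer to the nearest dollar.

Uncapped assessed value = $485,980 × 0.365 = $177,382.7
Cap limit = $101,700 × 1.05 = $106,785
Taxable assessed value = min($177,382.7, $106,785) = $106,785 (cap binds)
Hospital District: $106,785 × 0.00233 = $248.80905
Brackenridge County: $106,785 × 0.00872 = $931.1652
Total = $1,179.97425

$1,180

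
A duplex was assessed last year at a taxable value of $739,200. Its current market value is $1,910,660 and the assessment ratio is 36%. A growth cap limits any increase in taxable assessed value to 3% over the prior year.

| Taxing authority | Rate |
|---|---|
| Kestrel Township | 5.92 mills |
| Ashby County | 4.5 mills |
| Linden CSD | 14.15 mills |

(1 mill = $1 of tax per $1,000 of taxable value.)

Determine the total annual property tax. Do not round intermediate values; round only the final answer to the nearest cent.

Uncapped assessed value = $1,910,660 × 0.36 = $687,837.6
Cap limit = $739,200 × 1.03 = $761,376
Taxable assessed value = min($687,837.6, $761,376) = $687,837.6 (cap does not bind)
Kestrel Township: $687,837.6 × 0.00592 = $4,071.998592
Ashby County: $687,837.6 × 0.0045 = $3,095.2692
Linden CSD: $687,837.6 × 0.01415 = $9,732.90204
Total = $16,900.169832

$16,900.17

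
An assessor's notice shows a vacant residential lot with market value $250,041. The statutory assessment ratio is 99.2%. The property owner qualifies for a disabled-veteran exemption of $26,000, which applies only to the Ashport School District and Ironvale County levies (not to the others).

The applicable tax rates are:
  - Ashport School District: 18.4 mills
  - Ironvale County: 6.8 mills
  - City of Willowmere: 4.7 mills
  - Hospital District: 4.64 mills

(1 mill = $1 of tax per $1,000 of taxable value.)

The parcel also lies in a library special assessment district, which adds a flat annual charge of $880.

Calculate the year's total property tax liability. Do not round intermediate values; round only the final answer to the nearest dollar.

$8,792

Assessed value = $250,041 × 0.992 = $248,040.672
Ashport School District: ($248,040.672 − $26,000) × 0.0184 = $222,040.672 × 0.0184 = $4,085.5483648
Ironvale County: ($248,040.672 − $26,000) × 0.0068 = $222,040.672 × 0.0068 = $1,509.8765696
City of Willowmere: $248,040.672 × 0.0047 = $1,165.7911584
Hospital District: $248,040.672 × 0.00464 = $1,150.90871808
Levies subtotal = $7,912.12481088
Total = $7,912.12481088 + $880 = $8,792.12481088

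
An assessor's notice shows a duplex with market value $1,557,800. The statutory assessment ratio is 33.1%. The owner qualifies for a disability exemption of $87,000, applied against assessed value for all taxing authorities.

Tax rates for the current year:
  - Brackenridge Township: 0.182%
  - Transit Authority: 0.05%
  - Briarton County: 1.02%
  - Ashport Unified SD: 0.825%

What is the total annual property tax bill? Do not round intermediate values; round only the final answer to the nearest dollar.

Assessed value = $1,557,800 × 0.331 = $515,631.8
Taxable value = $515,631.8 − $87,000 = $428,631.8
Brackenridge Township: $428,631.8 × 0.00182 = $780.109876
Transit Authority: $428,631.8 × 0.0005 = $214.3159
Briarton County: $428,631.8 × 0.0102 = $4,372.04436
Ashport Unified SD: $428,631.8 × 0.00825 = $3,536.21235
Total = $780.109876 + $214.3159 + $4,372.04436 + $3,536.21235 = $8,902.682486

$8,903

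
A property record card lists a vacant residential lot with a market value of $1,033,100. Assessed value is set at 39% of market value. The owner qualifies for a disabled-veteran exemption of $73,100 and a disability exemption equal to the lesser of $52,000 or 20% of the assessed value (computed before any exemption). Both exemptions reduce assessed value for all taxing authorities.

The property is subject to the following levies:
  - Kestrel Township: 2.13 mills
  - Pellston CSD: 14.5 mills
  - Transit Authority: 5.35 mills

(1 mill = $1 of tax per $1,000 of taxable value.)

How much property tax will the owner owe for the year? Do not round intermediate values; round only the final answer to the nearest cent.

$6,106.24

Assessed value = $1,033,100 × 0.39 = $402,909
Disability exemption = min($52,000, 20% × $402,909) = min($52,000, $80,581.8) = $52,000 (dollar cap binds)
Taxable value = $402,909 − $73,100 − $52,000 = $277,809
Kestrel Township: $277,809 × 0.00213 = $591.73317
Pellston CSD: $277,809 × 0.0145 = $4,028.2305
Transit Authority: $277,809 × 0.00535 = $1,486.27815
Total = $6,106.24182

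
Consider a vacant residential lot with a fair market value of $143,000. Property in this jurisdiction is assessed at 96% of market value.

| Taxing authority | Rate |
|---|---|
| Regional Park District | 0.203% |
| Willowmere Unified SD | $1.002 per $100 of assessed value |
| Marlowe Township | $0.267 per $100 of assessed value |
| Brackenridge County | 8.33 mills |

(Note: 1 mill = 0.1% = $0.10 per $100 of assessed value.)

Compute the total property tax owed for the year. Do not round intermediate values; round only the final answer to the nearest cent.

Assessed value = $143,000 × 0.96 = $137,280
Regional Park District: $137,280 × 0.00203 = $278.6784
Willowmere Unified SD: $137,280 × 0.01002 = $1,375.5456
Marlowe Township: $137,280 × 0.00267 = $366.5376
Brackenridge County: $137,280 × 0.00833 = $1,143.5424
Total = $3,164.304

$3,164.30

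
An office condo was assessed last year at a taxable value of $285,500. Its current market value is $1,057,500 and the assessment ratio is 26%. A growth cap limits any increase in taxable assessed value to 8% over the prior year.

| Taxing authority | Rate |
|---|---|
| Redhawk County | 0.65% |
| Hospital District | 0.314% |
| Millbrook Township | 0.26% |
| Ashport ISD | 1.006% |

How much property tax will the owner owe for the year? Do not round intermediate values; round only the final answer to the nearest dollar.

Uncapped assessed value = $1,057,500 × 0.26 = $274,950
Cap limit = $285,500 × 1.08 = $308,340
Taxable assessed value = min($274,950, $308,340) = $274,950 (cap does not bind)
Redhawk County: $274,950 × 0.0065 = $1,787.175
Hospital District: $274,950 × 0.00314 = $863.343
Millbrook Township: $274,950 × 0.0026 = $714.87
Ashport ISD: $274,950 × 0.01006 = $2,765.997
Total = $6,131.385

$6,131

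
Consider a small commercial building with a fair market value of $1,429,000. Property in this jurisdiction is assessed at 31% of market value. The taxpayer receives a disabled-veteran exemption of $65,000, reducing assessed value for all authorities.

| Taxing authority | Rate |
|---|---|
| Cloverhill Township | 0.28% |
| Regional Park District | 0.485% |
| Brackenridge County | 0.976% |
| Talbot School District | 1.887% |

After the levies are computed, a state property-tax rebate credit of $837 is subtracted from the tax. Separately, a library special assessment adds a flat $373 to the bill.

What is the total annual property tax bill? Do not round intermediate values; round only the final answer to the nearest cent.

Assessed value = $1,429,000 × 0.31 = $442,990
Taxable value = $442,990 − $65,000 = $377,990
Cloverhill Township: $377,990 × 0.0028 = $1,058.372
Regional Park District: $377,990 × 0.00485 = $1,833.2515
Brackenridge County: $377,990 × 0.00976 = $3,689.1824
Talbot School District: $377,990 × 0.01887 = $7,132.6713
Levies subtotal = $13,713.4772
After credit = $13,713.4772 − $837 = $12,876.4772
Total = $12,876.4772 + $373 = $13,249.4772

$13,249.48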